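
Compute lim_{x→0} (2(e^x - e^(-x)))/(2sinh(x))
Both numerator and denominator → 0 as x → 0; this is a 0/0 indeterminate form.
Expand each to leading order near x = 0: numerator ~ 4·x, denominator ~ 2·x.
The limit of the ratio is 2.

Final answer: 2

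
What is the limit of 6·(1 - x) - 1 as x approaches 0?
Direct substitution at x = 0 gives 5.

Final answer: 5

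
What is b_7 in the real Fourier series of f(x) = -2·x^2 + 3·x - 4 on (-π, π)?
b_7 = (1/π) ∫_{-π}^{π} f(x)·sin(7x) dx.
Evaluate the integral (use parity and integration by parts as needed): b_7 = 6/7.

Final answer: 6/7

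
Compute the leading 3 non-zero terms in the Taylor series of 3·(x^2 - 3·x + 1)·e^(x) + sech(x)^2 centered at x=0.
-11·x^2/2 - 6·x + 4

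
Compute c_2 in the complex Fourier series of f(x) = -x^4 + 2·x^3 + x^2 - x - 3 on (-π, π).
Compute the real Fourier coefficients first: a_2 = 4 - 2·π^2, b_2 = 4 - 2·π^2.
Then c_2 = (a_2 − i·b_2)/2 = -π^2 + 2 - 2·i + i·π^2.

Final answer: -π^2 + 2 - 2·i + i·π^2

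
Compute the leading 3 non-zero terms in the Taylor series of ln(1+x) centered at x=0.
x^3/3 - x^2/2 + x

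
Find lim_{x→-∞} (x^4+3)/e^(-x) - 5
The quotient is an ∞/∞ indeterminate form as x → -∞.
Compare growth rates of the dominant terms (exponentials ≫ polynomials ≫ logarithms), or apply L'Hôpital's rule; the quotient → 0.
Adding the constant: 0 - 5 = -5. Limit = -5.

Final answer: -5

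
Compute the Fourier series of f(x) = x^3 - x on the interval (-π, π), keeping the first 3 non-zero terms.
(-14 + 2·π^2)·sin(x) + (5/2 - π^2)·sin(2·x) + (-10/9 + 2·π^2/3)·sin(3·x)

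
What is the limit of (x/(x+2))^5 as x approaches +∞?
As x → +∞: x/(x+2) = 1/(1 + 2/x) → 1, and the 5th power of a limit-1 base also → 1.
Limit = 1.

Final answer: 1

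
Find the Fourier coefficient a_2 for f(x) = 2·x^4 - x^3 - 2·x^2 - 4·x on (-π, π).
a_2 = (1/π) ∫_{-π}^{π} f(x)·cos(2x) dx.
Evaluate the integral (use parity and integration by parts as needed): a_2 = -8 + 4·π^2.

Final answer: -8 + 4·π^2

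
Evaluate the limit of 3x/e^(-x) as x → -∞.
This is an ∞/∞ indeterminate form as x → -∞.
Compare growth rates of the dominant terms (exponentials ≫ polynomials ≫ logarithms), or apply L'Hôpital's rule; the quotient → 0.
Limit = 0.

Final answer: 0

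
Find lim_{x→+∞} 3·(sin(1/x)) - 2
Evaluate the dominant behaviour as x → +∞; each term tends to a finite value or vanishes.
Limit = -2.

Final answer: -2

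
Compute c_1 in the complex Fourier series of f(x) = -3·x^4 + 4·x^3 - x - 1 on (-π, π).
Compute the real Fourier coefficients first: a_1 = -144 + 24·π^2, b_1 = -50 + 8·π^2.
Then c_1 = (a_1 − i·b_1)/2 = -72 + 12·π^2 - 4·i·π^2 + 25·i.

Final answer: -72 + 12·π^2 - 4·i·π^2 + 25·i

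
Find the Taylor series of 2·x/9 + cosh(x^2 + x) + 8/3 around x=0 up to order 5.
x^5/6 + 13·x^4/24 + x^3 + x^2/2 + 2·x/9 + 11/3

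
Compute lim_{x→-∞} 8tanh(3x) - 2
Evaluate the dominant behaviour as x → -∞; each term tends to a finite value or vanishes.
Limit = -10.

Final answer: -10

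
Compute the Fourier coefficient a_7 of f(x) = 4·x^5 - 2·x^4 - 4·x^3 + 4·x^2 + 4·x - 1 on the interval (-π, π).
a_7 = (1/π) ∫_{-π}^{π} f(x)·cos(7x) dx.
Evaluate the integral (use parity and integration by parts as needed): a_7 = -880/2401 + 16·π^2/49.

Final answer: -880/2401 + 16·π^2/49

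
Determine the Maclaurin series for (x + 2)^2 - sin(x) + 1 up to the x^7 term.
x^7/5040 - x^5/120 + x^3/6 + x^2 + 3·x + 5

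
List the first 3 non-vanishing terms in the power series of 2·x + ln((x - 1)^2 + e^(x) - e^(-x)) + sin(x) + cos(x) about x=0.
x^2/2 + 3·x + 1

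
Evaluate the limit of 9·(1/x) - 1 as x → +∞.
Evaluate the dominant behaviour as x → +∞; each term tends to a finite value or vanishes.
Limit = -1.

Final answer: -1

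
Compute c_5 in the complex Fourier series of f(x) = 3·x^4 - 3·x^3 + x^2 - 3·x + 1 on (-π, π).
Compute the real Fourier coefficients first: a_5 = 44/625 - 24·π^2/25, b_5 = -6·π^2/5 - 114/125.
Then c_5 = (a_5 − i·b_5)/2 = -12·π^2/25 + 22/625 + 57·i/125 + 3·i·π^2/5.

Final answer: -12·π^2/25 + 22/625 + 57·i/125 + 3·i·π^2/5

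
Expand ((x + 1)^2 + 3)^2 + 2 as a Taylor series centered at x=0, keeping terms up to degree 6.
x^4 + 4·x^3 + 12·x^2 + 16·x + 18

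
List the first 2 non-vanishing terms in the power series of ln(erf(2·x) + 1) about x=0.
-8·x^2/π + 4·x/√(π)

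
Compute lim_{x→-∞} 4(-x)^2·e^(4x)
This is a 0·∞ indeterminate form at x → -∞.
Rewrite the product as 4(-x)^2 / e^(-4x) (an ∞/∞ form) and apply L'Hôpital, or use the standard hierarchy e^(4|x|) ≫ |(-x)^2| as x → -∞.
The indeterminate product → 0, so the limit = 0.

Final answer: 0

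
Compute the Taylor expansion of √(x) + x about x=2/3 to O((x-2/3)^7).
2/3 + √(6)/3 + (√(6)/4 + 1)·(x - 2/3) - 3·√(6)·(x - 2/3)^2/32 + 9·√(6)·(x - 2/3)^3/128 - 135·√(6)·(x - 2/3)^4/2048 + 567·√(6)·(x - 2/3)^5/8192 - 5103·√(6)·(x - 2/3)^6/65536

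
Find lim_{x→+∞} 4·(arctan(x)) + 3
Evaluate the dominant behaviour as x → +∞; each term tends to a finite value or vanishes.
Limit = 3 + 2·π.

Final answer: 3 + 2·π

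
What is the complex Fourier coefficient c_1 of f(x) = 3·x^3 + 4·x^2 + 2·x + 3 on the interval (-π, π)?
Compute the real Fourier coefficients first: a_1 = -16, b_1 = -32 + 6·π^2.
Then c_1 = (a_1 − i·b_1)/2 = -8 - 3·i·π^2 + 16·i.

Final answer: -8 - 3·i·π^2 + 16·i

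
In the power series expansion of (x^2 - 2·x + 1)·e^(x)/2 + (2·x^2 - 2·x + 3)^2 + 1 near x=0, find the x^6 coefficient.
Expand to order 6: (x^2 - 2·x + 1)·e^(x)/2 + (2·x^2 - 2·x + 3)^2 + 1 = 19·x^6/1440 + 11·x^5/240 + 197·x^4/48 - 95·x^3/12 + 63·x^2/4 - 25·x/2 + 21/2 + O(x^7).
The coefficient of x^6 is 19/1440.

Final answer: 19/1440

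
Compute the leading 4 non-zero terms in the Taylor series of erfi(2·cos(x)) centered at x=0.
-1201·x^6·e^(4)/(180·√(π)) + 25·x^4·e^(4)/(6·√(π)) - 2·x^2·e^(4)/√(π) + erfi(2)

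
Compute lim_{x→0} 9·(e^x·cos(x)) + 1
Direct substitution at x = 0 gives 10.

Final answer: 10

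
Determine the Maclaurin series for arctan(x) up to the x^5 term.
x^5/5 - x^3/3 + x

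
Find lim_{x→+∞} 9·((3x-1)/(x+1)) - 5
Evaluate the dominant behaviour as x → +∞; each term tends to a finite value or vanishes.
Limit = 22.

Final answer: 22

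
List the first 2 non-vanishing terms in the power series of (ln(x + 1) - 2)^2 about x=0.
4 - 4·x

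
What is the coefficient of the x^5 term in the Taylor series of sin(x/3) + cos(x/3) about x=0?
Expand to order 5: sin(x/3) + cos(x/3) = x^5/29160 + x^4/1944 - x^3/162 - x^2/18 + x/3 + 1 + O(x^6).
The coefficient of x^5 is 1/29160.

Final answer: 1/29160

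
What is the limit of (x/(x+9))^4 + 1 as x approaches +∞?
As x → +∞: x/(x+9) = 1/(1 + 9/x) → 1, and the 4th power of a limit-1 base also → 1; with the additive constant, 1 + 1 = 2.
Limit = 2.

Final answer: 2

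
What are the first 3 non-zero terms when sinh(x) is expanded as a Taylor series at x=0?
x^5/120 + x^3/6 + x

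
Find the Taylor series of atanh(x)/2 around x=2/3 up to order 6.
atanh(2/3)/2 + 9·(x - 2/3)/10 + 27·(x - 2/3)^2/25 + 567·(x - 2/3)^3/250 + 3159·(x - 2/3)^4/625 + 379809·(x - 2/3)^5/31250 + 474579·(x - 2/3)^6/15625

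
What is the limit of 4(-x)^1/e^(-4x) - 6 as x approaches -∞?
The quotient is an ∞/∞ indeterminate form as x → -∞.
Compare growth rates of the dominant terms (exponentials ≫ polynomials ≫ logarithms), or apply L'Hôpital's rule; the quotient → 0.
Adding the constant: 0 - 6 = -6. Limit = -6.

Final answer: -6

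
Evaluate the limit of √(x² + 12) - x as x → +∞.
This is an ∞ − ∞ indeterminate form.
Multiply and divide by the conjugate √(x²+12) + x; the x² terms cancel, leaving 12/(√(x²+12)+x) → 0.
Limit = 0.

Final answer: 0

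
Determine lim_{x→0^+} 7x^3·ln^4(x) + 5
The product is a 0·∞ indeterminate form at x → 0⁺.
Rewrite the product as 7·ln^4(x) / x^(-3) and apply L'Hôpital, or use the standard hierarchy x^(-3) ≫ |ln x|^4 as x → 0⁺.
The indeterminate product → 0, so the limit = 5.

Final answer: 5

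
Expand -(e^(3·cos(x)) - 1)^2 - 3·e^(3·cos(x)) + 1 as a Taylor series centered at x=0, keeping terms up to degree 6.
x^6·(181·e^(3)/80 - (-1 + e^(3))^2·(-15·e^(6)/(4·(-1 + e^(3))^2) - 181·e^(3)/(120·(-1 + e^(3))))) + x^4·(-(-1 + e^(3))^2·(9·e^(6)/(4·(-1 + e^(3))^2) + 5·e^(3)/(2·(-1 + e^(3)))) - 15·e^(3)/4) + x^2·(9·e^(3)/2 + 3·(-1 + e^(3))·e^(3)) - (-1 + e^(3))^2 - 3·e^(3) + 1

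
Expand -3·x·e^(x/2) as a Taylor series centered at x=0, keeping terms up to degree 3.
-3·x^3/8 - 3·x^2/2 - 3·x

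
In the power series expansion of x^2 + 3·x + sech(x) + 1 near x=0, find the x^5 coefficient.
Expand to order 5: x^2 + 3·x + sech(x) + 1 = 5·x^4/24 + x^2/2 + 3·x + 2 + O(x^6).
The coefficient of x^5 is 0.

Final answer: 0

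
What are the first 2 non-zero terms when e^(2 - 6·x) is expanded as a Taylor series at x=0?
-6·x·e^(2) + e^(2)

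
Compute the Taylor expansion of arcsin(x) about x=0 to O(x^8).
5·x^7/112 + 3·x^5/40 + x^3/6 + x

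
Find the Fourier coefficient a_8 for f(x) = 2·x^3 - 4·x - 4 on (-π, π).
a_8 = (1/π) ∫_{-π}^{π} f(x)·cos(8x) dx.
Evaluate the integral (use parity and integration by parts as needed): a_8 = 0.

Final answer: 0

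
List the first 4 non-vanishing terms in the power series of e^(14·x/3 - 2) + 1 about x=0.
1372·x^3·e^(-2)/81 + 98·x^2·e^(-2)/9 + 14·x·e^(-2)/3 + e^(-2) + 1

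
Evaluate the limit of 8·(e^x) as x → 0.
Direct substitution at x = 0 gives 8.

Final answer: 8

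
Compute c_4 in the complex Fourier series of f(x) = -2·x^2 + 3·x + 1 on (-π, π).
Compute the real Fourier coefficients first: a_4 = -1/2, b_4 = -3/2.
Then c_4 = (a_4 − i·b_4)/2 = -1/4 + 3·i/4.

Final answer: -1/4 + 3·i/4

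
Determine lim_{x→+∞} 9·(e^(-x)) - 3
Evaluate the dominant behaviour as x → +∞; each term tends to a finite value or vanishes.
Limit = -3.

Final answer: -3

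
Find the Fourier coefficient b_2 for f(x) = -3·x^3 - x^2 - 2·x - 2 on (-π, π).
b_2 = (1/π) ∫_{-π}^{π} f(x)·sin(2x) dx.
Evaluate the integral (use parity and integration by parts as needed): b_2 = -5/2 + 3·π^2.

Final answer: -5/2 + 3·π^2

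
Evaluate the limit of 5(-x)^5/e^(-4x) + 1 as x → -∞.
The quotient is an ∞/∞ indeterminate form as x → -∞.
Compare growth rates of the dominant terms (exponentials ≫ polynomials ≫ logarithms), or apply L'Hôpital's rule; the quotient → 0.
Adding the constant: 0 + 1 = 1. Limit = 1.

Final answer: 1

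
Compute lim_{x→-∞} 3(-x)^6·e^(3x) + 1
The product is a 0·∞ indeterminate form at x → -∞.
Rewrite the product as 3(-x)^6 / e^(-3x) (an ∞/∞ form) and apply L'Hôpital, or use the standard hierarchy e^(3|x|) ≫ |(-x)^6| as x → -∞.
The indeterminate product → 0, so the limit = 1.

Final answer: 1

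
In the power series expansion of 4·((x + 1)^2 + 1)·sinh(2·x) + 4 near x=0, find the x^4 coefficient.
Expand to order 4: 4·((x + 1)^2 + 1)·sinh(2·x) + 4 = 32·x^4/3 + 56·x^3/3 + 16·x^2 + 16·x + 4 + O(x^5).
The coefficient of x^4 is 32/3.

Final answer: 32/3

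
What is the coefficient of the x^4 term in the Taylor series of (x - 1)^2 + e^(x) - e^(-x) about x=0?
Expand to order 4: (x - 1)^2 + e^(x) - e^(-x) = x^3/3 + x^2 + 1 + O(x^5).
The coefficient of x^4 is 0.

Final answer: 0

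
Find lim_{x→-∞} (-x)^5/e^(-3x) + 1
The quotient is an ∞/∞ indeterminate form as x → -∞.
Compare growth rates of the dominant terms (exponentials ≫ polynomials ≫ logarithms), or apply L'Hôpital's rule; the quotient → 0.
Adding the constant: 0 + 1 = 1. Limit = 1.

Final answer: 1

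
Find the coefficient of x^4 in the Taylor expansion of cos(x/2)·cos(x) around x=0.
Expand to order 4: cos(x/2)·cos(x) = 41·x^4/384 - 5·x^2/8 + 1 + O(x^5).
The coefficient of x^4 is 41/384.

Final answer: 41/384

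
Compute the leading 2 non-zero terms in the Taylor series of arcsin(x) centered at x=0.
x^3/6 + x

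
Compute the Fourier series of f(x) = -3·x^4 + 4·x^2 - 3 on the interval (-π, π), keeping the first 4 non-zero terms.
(-160 + 24·π^2)·cos(x) + (13 - 6·π^2)·cos(2·x) + (-32/9 + 8·π^2/3)·cos(3·x) - 3·π^4/5 - 3 + 4·π^2/3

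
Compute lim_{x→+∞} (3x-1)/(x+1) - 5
Evaluate the dominant behaviour as x → +∞; each term tends to a finite value or vanishes.
Limit = -2.

Final answer: -2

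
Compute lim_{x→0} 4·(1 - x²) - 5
Direct substitution at x = 0 gives -1.

Final answer: -1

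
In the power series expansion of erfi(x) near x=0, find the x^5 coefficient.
Expand to order 5: erfi(x) = x^5/(5·√(π)) + 2·x^3/(3·√(π)) + 2·x/√(π) + O(x^6).
The coefficient of x^5 is 1/(5·√(π)).

Final answer: 1/(5·√(π))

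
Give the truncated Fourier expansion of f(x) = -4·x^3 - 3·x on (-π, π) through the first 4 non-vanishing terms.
(42 - 8·π^2)·sin(x) + (-3 + 4·π^2)·sin(2·x) + (-8·π^2/3 - 2/9)·sin(3·x) + (3/4 + 2·π^2)·sin(4·x)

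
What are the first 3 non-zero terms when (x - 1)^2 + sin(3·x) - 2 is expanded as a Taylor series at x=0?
x^2 + x - 1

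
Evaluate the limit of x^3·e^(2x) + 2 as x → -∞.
The product is a 0·∞ indeterminate form at x → -∞.
Rewrite the product as x^3 / e^(-2x) (an ∞/∞ form) and apply L'Hôpital, or use the standard hierarchy e^(2|x|) ≫ |x^3| as x → -∞.
The indeterminate product → 0, so the limit = 2.

Final answer: 2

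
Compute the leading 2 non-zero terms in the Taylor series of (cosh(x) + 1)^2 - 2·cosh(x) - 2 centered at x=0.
x^4/3 + x^2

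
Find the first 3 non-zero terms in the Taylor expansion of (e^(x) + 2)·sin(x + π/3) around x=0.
x^2·(1/2 - √(3)/2) + x·(√(3)/2 + 3/2) + 3·√(3)/2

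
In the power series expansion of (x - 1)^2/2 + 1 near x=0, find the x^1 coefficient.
Expand to order 1: (x - 1)^2/2 + 1 = 3/2 - x + O(x^2).
The coefficient of x^1 is -1.

Final answer: -1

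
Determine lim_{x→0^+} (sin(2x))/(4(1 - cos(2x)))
Both numerator and denominator → 0 as x → 0^+; this is a 0/0 indeterminate form.
Expand each to leading order near x = 0: numerator ~ 2·x, denominator ~ 8·x^2.
The limit of the ratio is ∞.

Final answer: ∞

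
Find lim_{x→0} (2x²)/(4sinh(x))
Both numerator and denominator → 0 as x → 0; this is a 0/0 indeterminate form.
Expand each to leading order near x = 0: numerator ~ 2·x^2, denominator ~ 4·x.
The limit of the ratio is 0.

Final answer: 0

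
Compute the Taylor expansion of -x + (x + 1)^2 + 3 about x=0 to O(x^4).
x^2 + x + 4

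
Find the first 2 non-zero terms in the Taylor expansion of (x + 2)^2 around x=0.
4·x + 4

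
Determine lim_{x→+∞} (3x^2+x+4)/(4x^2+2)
This is an ∞/∞ indeterminate form as x → +∞.
Divide numerator and denominator by x^2 and let the lower-order terms vanish; the leading terms give 3/4.
Limit = 3/4.

Final answer: 3/4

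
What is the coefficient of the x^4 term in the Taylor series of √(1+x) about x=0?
Expand to order 4: √(1+x) = -5·x^4/128 + x^3/16 - x^2/8 + x/2 + 1 + O(x^5).
The coefficient of x^4 is -5/128.

Final answer: -5/128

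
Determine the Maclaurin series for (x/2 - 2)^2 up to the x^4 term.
x^2/4 - 2·x + 4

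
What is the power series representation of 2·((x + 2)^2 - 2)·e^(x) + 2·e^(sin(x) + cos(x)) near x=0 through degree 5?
x^5·(e/5 + 7/10) + x^4·(5/2 - 5·e/12) + x^3·(20/3 - e) + 12·x^2 + x·(2·e + 12) + 4 + 2·e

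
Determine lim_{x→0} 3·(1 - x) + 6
Direct substitution at x = 0 gives 9.

Final answer: 9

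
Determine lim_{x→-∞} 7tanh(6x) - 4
Evaluate the dominant behaviour as x → -∞; each term tends to a finite value or vanishes.
Limit = -11.

Final answer: -11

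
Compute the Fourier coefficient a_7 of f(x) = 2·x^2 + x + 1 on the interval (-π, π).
a_7 = (1/π) ∫_{-π}^{π} f(x)·cos(7x) dx.
Evaluate the integral (use parity and integration by parts as needed): a_7 = -8/49.

Final answer: -8/49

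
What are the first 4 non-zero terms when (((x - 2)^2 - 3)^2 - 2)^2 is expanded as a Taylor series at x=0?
-272·x^3 + 28·x^2 + 16·x + 1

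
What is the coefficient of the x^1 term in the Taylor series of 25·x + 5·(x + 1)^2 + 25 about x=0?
Expand to order 1: 25·x + 5·(x + 1)^2 + 25 = 35·x + 30 + O(x^2).
The coefficient of x^1 is 35.

Final answer: 35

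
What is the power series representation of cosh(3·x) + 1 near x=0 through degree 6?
81·x^6/80 + 27·x^4/8 + 9·x^2/2 + 2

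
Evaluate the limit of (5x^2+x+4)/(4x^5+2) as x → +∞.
This is an ∞/∞ indeterminate form as x → +∞.
Divide numerator and denominator by x^5 and let the lower-order terms vanish; the numerator's degree 2 is below the denominator's degree 5, so the quotient → 0.
Limit = 0.

Final answer: 0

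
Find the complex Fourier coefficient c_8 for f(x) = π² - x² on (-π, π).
Compute the real Fourier coefficients first: a_8 = -1/16, b_8 = 0.
Then c_8 = (a_8 − i·b_8)/2 = -1/32.

Final answer: -1/32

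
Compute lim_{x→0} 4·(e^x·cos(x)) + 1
Direct substitution at x = 0 gives 5.

Final answer: 5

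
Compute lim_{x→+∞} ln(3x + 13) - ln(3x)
This is an ∞ − ∞ indeterminate form.
Combine the logarithms: ln(3x+13) − ln(3x) = ln((3x+13)/(3x)) = ln(1 + 13/(3x)) → ln(1) = 0.
Limit = 0.

Final answer: 0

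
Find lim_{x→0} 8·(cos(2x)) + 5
Direct substitution at x = 0 gives 13.

Final answer: 13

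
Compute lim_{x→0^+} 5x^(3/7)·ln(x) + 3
The product is a 0·∞ indeterminate form at x → 0⁺.
Rewrite the product as 5·ln(x) / x^(-3/7) and apply L'Hôpital, or use the standard hierarchy x^(-3/7) ≫ |ln x| as x → 0⁺.
The indeterminate product → 0, so the limit = 3.

Final answer: 3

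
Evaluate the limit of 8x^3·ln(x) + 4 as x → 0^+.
The product is a 0·∞ indeterminate form at x → 0⁺.
Rewrite the product as 8·ln(x) / x^(-3) and apply L'Hôpital, or use the standard hierarchy x^(-3) ≫ |ln x| as x → 0⁺.
The indeterminate product → 0, so the limit = 4.

Final answer: 4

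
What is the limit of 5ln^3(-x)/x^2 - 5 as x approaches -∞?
The quotient is an ∞/∞ indeterminate form as x → -∞.
Compare growth rates of the dominant terms (exponentials ≫ polynomials ≫ logarithms), or apply L'Hôpital's rule; the quotient → 0.
Adding the constant: 0 - 5 = -5. Limit = -5.

Final answer: -5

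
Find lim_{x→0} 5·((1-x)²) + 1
Direct substitution at x = 0 gives 6.

Final answer: 6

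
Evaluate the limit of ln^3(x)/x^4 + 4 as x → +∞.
The quotient is an ∞/∞ indeterminate form as x → +∞.
The polynomial denominator x^4 dominates the logarithmic numerator (any positive power of x ≫ ln^3(x) as x → ∞), so the quotient → 0.
Adding the constant: 0 + 4 = 4. Limit = 4.

Final answer: 4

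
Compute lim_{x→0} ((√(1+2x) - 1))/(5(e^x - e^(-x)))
Both numerator and denominator → 0 as x → 0; this is a 0/0 indeterminate form.
Expand each to leading order near x = 0: numerator ~ x, denominator ~ 10·x.
The limit of the ratio is 1/10.

Final answer: 1/10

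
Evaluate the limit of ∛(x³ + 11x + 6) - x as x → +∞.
This is an ∞ − ∞ indeterminate form.
Multiply by (A² + AB + B²)/(A² + AB + B²) where A = ∛(x³+11x + 6), B = x to use A³ − B³ = (A−B)(A²+AB+B²); the x³ terms cancel, leaving (11x + 6)/(A²+AB+B²) with denominator ~ 3x², so the limit is 0.
Limit = 0.

Final answer: 0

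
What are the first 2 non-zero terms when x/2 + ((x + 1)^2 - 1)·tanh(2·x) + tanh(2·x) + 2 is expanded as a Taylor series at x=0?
5·x/2 + 2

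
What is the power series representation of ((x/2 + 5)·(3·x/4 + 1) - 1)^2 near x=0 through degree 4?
9·x^4/64 + 51·x^3/16 + 337·x^2/16 + 34·x + 16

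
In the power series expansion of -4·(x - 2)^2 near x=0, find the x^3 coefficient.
Expand to order 3: -4·(x - 2)^2 = -4·x^2 + 16·x - 16 + O(x^4).
The coefficient of x^3 is 0.

Final answer: 0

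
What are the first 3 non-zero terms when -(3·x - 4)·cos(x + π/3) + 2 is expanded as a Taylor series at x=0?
x^2·(-1 + 3·√(3)/2) + x·(-2·√(3) - 3/2) + 4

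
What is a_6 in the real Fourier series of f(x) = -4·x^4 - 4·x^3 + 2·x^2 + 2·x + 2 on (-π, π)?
a_6 = (1/π) ∫_{-π}^{π} f(x)·cos(6x) dx.
Evaluate the integral (use parity and integration by parts as needed): a_6 = 10/27 - 8·π^2/9.

Final answer: 10/27 - 8·π^2/9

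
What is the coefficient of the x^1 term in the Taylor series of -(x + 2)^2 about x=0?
Expand to order 1: -(x + 2)^2 = -4·x - 4 + O(x^2).
The coefficient of x^1 is -4.

Final answer: -4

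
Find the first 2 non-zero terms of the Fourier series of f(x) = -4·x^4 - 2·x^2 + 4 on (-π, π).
(-184 + 32·π^2)·cos(x) - 4·π^4/5 - 2·π^2/3 + 4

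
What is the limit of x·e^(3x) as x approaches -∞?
This is a 0·∞ indeterminate form at x → -∞.
Rewrite the product as x / e^(-3x) (an ∞/∞ form) and apply L'Hôpital, or use the standard hierarchy e^(3|x|) ≫ |x| as x → -∞.
The indeterminate product → 0, so the limit = 0.

Final answer: 0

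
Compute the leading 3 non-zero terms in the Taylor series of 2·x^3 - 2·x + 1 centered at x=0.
2·x^3 - 2·x + 1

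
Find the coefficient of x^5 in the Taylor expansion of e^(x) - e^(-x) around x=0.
Expand to order 5: e^(x) - e^(-x) = x^5/60 + x^3/3 + 2·x + O(x^6).
The coefficient of x^5 is 1/60.

Final answer: 1/60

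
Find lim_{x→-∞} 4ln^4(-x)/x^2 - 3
The quotient is an ∞/∞ indeterminate form as x → -∞.
Compare growth rates of the dominant terms (exponentials ≫ polynomials ≫ logarithms), or apply L'Hôpital's rule; the quotient → 0.
Adding the constant: 0 - 3 = -3. Limit = -3.

Final answer: -3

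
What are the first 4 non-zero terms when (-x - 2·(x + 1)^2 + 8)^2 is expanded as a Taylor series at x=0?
20·x^3 + x^2 - 60·x + 36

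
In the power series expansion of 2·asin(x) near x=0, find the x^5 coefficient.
Expand to order 5: 2·asin(x) = 3·x^5/20 + x^3/3 + 2·x + O(x^6).
The coefficient of x^5 is 3/20.

Final answer: 3/20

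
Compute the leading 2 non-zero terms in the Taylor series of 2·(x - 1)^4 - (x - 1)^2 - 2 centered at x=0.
-6·x - 1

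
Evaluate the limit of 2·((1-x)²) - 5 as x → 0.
Direct substitution at x = 0 gives -3.

Final answer: -3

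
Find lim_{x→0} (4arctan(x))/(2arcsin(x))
Both numerator and denominator → 0 as x → 0; this is a 0/0 indeterminate form.
Expand each to leading order near x = 0: numerator ~ 4·x, denominator ~ 2·x.
The limit of the ratio is 2.

Final answer: 2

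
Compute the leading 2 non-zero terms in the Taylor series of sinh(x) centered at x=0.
x^3/6 + x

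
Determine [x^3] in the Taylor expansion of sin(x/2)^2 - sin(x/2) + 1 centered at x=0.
Expand to order 3: sin(x/2)^2 - sin(x/2) + 1 = x^3/48 + x^2/4 - x/2 + 1 + O(x^4).
The coefficient of x^3 is 1/48.

Final answer: 1/48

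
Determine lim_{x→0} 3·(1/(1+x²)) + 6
Direct substitution at x = 0 gives 9.

Final answer: 9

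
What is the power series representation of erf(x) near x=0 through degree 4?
-2·x^3/(3·√(π)) + 2·x/√(π)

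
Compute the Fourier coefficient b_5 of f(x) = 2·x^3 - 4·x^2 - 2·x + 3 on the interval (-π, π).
b_5 = (1/π) ∫_{-π}^{π} f(x)·sin(5x) dx.
Evaluate the integral (use parity and integration by parts as needed): b_5 = -124/125 + 4·π^2/5.

Final answer: -124/125 + 4·π^2/5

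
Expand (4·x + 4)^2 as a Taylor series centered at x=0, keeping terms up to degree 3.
16·x^2 + 32·x + 16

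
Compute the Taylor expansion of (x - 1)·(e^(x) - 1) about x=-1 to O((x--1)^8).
(-2 + 2·e)·e^(-1) + (-e - 1)·e^(-1)·(x + 1) + e^(-1)·(x + 1)^3/6 + e^(-1)·(x + 1)^4/12 + e^(-1)·(x + 1)^5/40 + e^(-1)·(x + 1)^6/180 + e^(-1)·(x + 1)^7/1008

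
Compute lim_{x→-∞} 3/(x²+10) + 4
Evaluate the dominant behaviour as x → -∞; each term tends to a finite value or vanishes.
Limit = 4.

Final answer: 4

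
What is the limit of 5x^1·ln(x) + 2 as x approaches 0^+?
The product is a 0·∞ indeterminate form at x → 0⁺.
Rewrite the product as 5·ln(x) / x^(-1) and apply L'Hôpital, or use the standard hierarchy x^(-1) ≫ |ln x| as x → 0⁺.
The indeterminate product → 0, so the limit = 2.

Final answer: 2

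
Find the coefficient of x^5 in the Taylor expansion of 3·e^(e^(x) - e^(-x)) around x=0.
Expand to order 5: 3·e^(e^(x) - e^(-x)) = 57·x^5/20 + 4·x^4 + 5·x^3 + 6·x^2 + 6·x + 3 + O(x^6).
The coefficient of x^5 is 57/20.

Final answer: 57/20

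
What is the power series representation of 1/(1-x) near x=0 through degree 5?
x^5 + x^4 + x^3 + x^2 + x + 1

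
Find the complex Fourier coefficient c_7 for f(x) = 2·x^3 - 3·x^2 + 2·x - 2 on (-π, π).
Compute the real Fourier coefficients first: a_7 = 12/49, b_7 = 172/343 + 4·π^2/7.
Then c_7 = (a_7 − i·b_7)/2 = 6/49 - 2·i·π^2/7 - 86·i/343.

Final answer: 6/49 - 2·i·π^2/7 - 86·i/343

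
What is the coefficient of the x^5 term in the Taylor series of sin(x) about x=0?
Expand to order 5: sin(x) = x^5/120 - x^3/6 + x + O(x^6).
The coefficient of x^5 is 1/120.

Final answer: 1/120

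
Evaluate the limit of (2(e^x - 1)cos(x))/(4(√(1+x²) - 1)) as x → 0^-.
Both numerator and denominator → 0 as x → 0^-; this is a 0/0 indeterminate form.
Expand each to leading order near x = 0: numerator ~ 2·x, denominator ~ 2·x^2.
The limit of the ratio is -∞.

Final answer: -∞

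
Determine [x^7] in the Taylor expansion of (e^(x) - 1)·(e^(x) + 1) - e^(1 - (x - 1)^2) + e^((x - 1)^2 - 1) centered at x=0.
Expand to order 7: (e^(x) - 1)·(e^(x) + 1) - e^(1 - (x - 1)^2) + e^((x - 1)^2 - 1) = -428·x^7/315 + 79·x^6/45 - 34·x^5/15 + 14·x^4/3 - 4·x^3/3 + 4·x^2 - 2·x + O(x^8).
The coefficient of x^7 is -428/315.

Final answer: -428/315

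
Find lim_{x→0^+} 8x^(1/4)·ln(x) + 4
The product is a 0·∞ indeterminate form at x → 0⁺.
Rewrite the product as 8·ln(x) / x^(-1/4) and apply L'Hôpital, or use the standard hierarchy x^(-1/4) ≫ |ln x| as x → 0⁺.
The indeterminate product → 0, so the limit = 4.

Final answer: 4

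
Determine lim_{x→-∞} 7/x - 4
Evaluate the dominant behaviour as x → -∞; each term tends to a finite value or vanishes.
Limit = -4.

Final answer: -4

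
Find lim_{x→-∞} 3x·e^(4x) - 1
The product is a 0·∞ indeterminate form at x → -∞.
Rewrite the product as 3x / e^(-4x) (an ∞/∞ form) and apply L'Hôpital, or use the standard hierarchy e^(4|x|) ≫ |x| as x → -∞.
The indeterminate product → 0, so the limit = -1.

Final answer: -1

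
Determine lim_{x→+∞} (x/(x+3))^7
As x → +∞: x/(x+3) = 1/(1 + 3/x) → 1, and the 7th power of a limit-1 base also → 1.
Limit = 1.

Final answer: 1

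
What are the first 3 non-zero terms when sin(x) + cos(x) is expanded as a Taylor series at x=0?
-x^2/2 + x + 1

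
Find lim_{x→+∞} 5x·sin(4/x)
As x → +∞: let u = 4/x → 0⁺; then 5·x·sin(4/x) = 5·4·sin(u)/u → 5·4·1 = 20.
Limit = 20.

Final answer: 20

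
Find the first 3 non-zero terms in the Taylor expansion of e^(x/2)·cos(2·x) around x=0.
-15·x^2/8 + x/2 + 1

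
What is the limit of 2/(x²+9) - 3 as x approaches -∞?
Evaluate the dominant behaviour as x → -∞; each term tends to a finite value or vanishes.
Limit = -3.

Final answer: -3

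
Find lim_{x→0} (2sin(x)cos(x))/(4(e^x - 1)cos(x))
Both numerator and denominator → 0 as x → 0; this is a 0/0 indeterminate form.
Expand each to leading order near x = 0: numerator ~ 2·x, denominator ~ 4·x.
The limit of the ratio is 1/2.

Final answer: 1/2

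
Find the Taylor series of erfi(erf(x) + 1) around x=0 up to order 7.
x^7·(-608·e/(9·π^3) - 2·e/(21·π) + 22144·e/(315·π^4) + 152·e/(15·π^2)) + x^6·(-320·e/(9·π^(5/2)) + 112·e/(45·π^(3/2)) + 832·e/(15·π^(7/2))) + x^5·(-16·e/π^2 + 2·e/(5·π) + 608·e/(15·π^3)) + x^4·(-16·e/(3·π^(3/2)) + 80·e/(3·π^(5/2))) + x^3·(-4·e/(3·π) + 16·e/π^2) + 8·e·x^2/π^(3/2) + 4·e·x/π + erfi(1)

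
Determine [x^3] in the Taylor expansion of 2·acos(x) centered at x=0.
Expand to order 3: 2·acos(x) = -x^3/3 - 2·x + π + O(x^4).
The coefficient of x^3 is -1/3.

Final answer: -1/3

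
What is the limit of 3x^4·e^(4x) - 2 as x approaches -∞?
The product is a 0·∞ indeterminate form at x → -∞.
Rewrite the product as 3x^4 / e^(-4x) (an ∞/∞ form) and apply L'Hôpital, or use the standard hierarchy e^(4|x|) ≫ |x^4| as x → -∞.
The indeterminate product → 0, so the limit = -2.

Final answer: -2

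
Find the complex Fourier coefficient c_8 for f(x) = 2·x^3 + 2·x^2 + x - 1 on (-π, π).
Compute the real Fourier coefficients first: a_8 = 1/8, b_8 = -π^2/2 - 13/64.
Then c_8 = (a_8 − i·b_8)/2 = 1/16 + 13·i/128 + i·π^2/4.

Final answer: 1/16 + 13·i/128 + i·π^2/4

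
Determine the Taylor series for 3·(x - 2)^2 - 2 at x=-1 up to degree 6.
25 - 18·(x + 1) + 3·(x + 1)^2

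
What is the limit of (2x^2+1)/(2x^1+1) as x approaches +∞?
This is an ∞/∞ indeterminate form as x → +∞.
Divide numerator and denominator by x^2 and let the lower-order terms vanish; the numerator's degree 2 exceeds the denominator's degree 1, so the quotient diverges.
Limit = ∞.

Final answer: ∞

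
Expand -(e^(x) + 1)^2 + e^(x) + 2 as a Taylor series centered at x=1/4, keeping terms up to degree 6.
-e^(1/2) - e^(1/4) + 1 + (-2·e^(1/2) - e^(1/4))·(x - 1/4) + (-13·e - 15·e^(3/4) - 4·e^(5/4) - 7·e^(1/2) - e^(1/4))·(x - 1/4)^2/(2 + 2·e^(3/4) + 6·e^(1/4) + 6·e^(1/2)) + (-25·e - 27·e^(3/4) - 8·e^(5/4) - 11·e^(1/2) - e^(1/4))·(x - 1/4)^3/(6 + 6·e^(3/4) + 18·e^(1/4) + 18·e^(1/2)) + (-49·e - 51·e^(3/4) - 16·e^(5/4) - 19·e^(1/2) - e^(1/4))·(x - 1/4)^4/(24 + 24·e^(3/4) + 72·e^(1/4) + 72·e^(1/2)) + (-97·e - 99·e^(3/4) - 32·e^(5/4) - 35·e^(1/2) - e^(1/4))·(x - 1/4)^5/(120 + 120·e^(3/4) + 360·e^(1/4) + 360·e^(1/2)) + (-193·e - 195·e^(3/4) - 64·e^(5/4) - 67·e^(1/2) - e^(1/4))·(x - 1/4)^6/(720 + 720·e^(3/4) + 2160·e^(1/4) + 2160·e^(1/2))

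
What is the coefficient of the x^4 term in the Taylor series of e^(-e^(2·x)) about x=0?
Expand to order 4: e^(-e^(2·x)) = 2·x^4·e^(-1)/3 + 4·x^3·e^(-1)/3 - 2·x·e^(-1) + e^(-1) + O(x^5).
The coefficient of x^4 is 2·e^(-1)/3.

Final answer: 2·e^(-1)/3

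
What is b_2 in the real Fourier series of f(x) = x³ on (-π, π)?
b_2 = (1/π) ∫_{-π}^{π} f(x)·sin(2x) dx.
Evaluate the integral (use parity and integration by parts as needed): b_2 = 3/2 - π^2.

Final answer: 3/2 - π^2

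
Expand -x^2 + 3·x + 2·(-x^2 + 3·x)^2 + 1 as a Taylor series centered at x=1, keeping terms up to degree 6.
11 + 9·(x - 1) - 7·(x - 1)^2 - 4·(x - 1)^3 + 2·(x - 1)^4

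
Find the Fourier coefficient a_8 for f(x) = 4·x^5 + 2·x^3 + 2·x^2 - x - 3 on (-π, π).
a_8 = (1/π) ∫_{-π}^{π} f(x)·cos(8x) dx.
Evaluate the integral (use parity and integration by parts as needed): a_8 = 1/8.

Final answer: 1/8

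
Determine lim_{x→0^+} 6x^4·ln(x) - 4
The product is a 0·∞ indeterminate form at x → 0⁺.
Rewrite the product as 6·ln(x) / x^(-4) and apply L'Hôpital, or use the standard hierarchy x^(-4) ≫ |ln x| as x → 0⁺.
The indeterminate product → 0, so the limit = -4.

Final answer: -4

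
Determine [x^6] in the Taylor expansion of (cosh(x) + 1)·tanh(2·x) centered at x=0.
Expand to order 6: (cosh(x) + 1)·tanh(2·x) = 437·x^5/60 - 13·x^3/3 + 4·x + O(x^7).
The coefficient of x^6 is 0.

Final answer: 0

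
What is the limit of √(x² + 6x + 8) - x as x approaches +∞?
This is an ∞ − ∞ indeterminate form.
Multiply and divide by the conjugate √(x²+6x + 8) + x; the x² terms cancel, leaving (6x + 8)/(√(x²+6x + 8)+x) → 6/2 = 3.
Limit = 3.

Final answer: 3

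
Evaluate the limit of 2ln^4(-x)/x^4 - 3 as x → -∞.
The quotient is an ∞/∞ indeterminate form as x → -∞.
Compare growth rates of the dominant terms (exponentials ≫ polynomials ≫ logarithms), or apply L'Hôpital's rule; the quotient → 0.
Adding the constant: 0 - 3 = -3. Limit = -3.

Final answer: -3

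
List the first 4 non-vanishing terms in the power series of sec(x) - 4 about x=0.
61·x^6/720 + 5·x^4/24 + x^2/2 - 3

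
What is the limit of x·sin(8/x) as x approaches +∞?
As x → +∞: let u = 8/x → 0⁺; then x·sin(8/x) = 8·sin(u)/u → 8·1 = 8.
Limit = 8.

Final answer: 8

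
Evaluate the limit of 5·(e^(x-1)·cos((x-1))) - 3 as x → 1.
Direct substitution at x = 1 gives 2.

Final answer: 2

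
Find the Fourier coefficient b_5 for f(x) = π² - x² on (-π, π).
b_5 = (1/π) ∫_{-π}^{π} f(x)·sin(5x) dx.
Evaluate the integral (use parity and integration by parts as needed): b_5 = 0.

Final answer: 0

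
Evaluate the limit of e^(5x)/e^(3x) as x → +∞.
This is an ∞/∞ indeterminate form as x → +∞.
Rewrite e^(5x)/e^(3x) = e^((5−3)x) = e^(2x); the exponent coefficient is 2 > 0 so e^(2x) → ∞.
Limit = ∞.

Final answer: ∞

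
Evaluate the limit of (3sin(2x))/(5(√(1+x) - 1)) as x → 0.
Both numerator and denominator → 0 as x → 0; this is a 0/0 indeterminate form.
Expand each to leading order near x = 0: numerator ~ 6·x, denominator ~ 5·x/2.
The limit of the ratio is 12/5.

Final answer: 12/5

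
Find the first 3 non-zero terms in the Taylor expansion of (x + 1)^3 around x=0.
3·x^2 + 3·x + 1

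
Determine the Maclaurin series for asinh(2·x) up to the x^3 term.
-4·x^3/3 + 2·x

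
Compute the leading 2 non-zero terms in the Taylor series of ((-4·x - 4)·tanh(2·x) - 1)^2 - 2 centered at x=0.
16·x - 1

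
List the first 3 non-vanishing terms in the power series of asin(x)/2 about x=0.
3·x^5/80 + x^3/12 + x/2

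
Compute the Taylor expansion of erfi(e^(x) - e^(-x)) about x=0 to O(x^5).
6·x^3/√(π) + 4·x/√(π)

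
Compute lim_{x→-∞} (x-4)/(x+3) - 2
Evaluate the dominant behaviour as x → -∞; each term tends to a finite value or vanishes.
Limit = -1.

Final answer: -1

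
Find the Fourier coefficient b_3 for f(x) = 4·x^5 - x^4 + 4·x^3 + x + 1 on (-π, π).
b_3 = (1/π) ∫_{-π}^{π} f(x)·sin(3x) dx.
Evaluate the integral (use parity and integration by parts as needed): b_3 = -88·π^2/27 + 230/81 + 8·π^4/3.

Final answer: -88·π^2/27 + 230/81 + 8·π^4/3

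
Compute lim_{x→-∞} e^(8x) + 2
Evaluate the dominant behaviour as x → -∞; each term tends to a finite value or vanishes.
Limit = 2.

Final answer: 2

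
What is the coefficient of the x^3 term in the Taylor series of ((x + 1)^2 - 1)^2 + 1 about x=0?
Expand to order 3: ((x + 1)^2 - 1)^2 + 1 = 4·x^3 + 4·x^2 + 1 + O(x^4).
The coefficient of x^3 is 4.

Final answer: 4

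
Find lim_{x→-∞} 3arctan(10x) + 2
Evaluate the dominant behaviour as x → -∞; each term tends to a finite value or vanishes.
Limit = 2 - 3·π/2.

Final answer: 2 - 3·π/2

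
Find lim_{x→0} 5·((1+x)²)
Direct substitution at x = 0 gives 5.

Final answer: 5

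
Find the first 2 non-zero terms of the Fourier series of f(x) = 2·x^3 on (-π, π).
(-24 + 4·π^2)·sin(x) + (3 - 2·π^2)·sin(2·x)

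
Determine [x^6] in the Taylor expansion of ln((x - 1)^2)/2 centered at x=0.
Expand to order 6: ln((x - 1)^2)/2 = -x^6/6 - x^5/5 - x^4/4 - x^3/3 - x^2/2 - x + O(x^7).
The coefficient of x^6 is -1/6.

Final answer: -1/6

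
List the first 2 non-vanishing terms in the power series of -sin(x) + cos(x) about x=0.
1 - x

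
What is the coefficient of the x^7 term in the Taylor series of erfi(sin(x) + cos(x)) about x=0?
Expand to order 7: erfi(sin(x) + cos(x)) = 2111·e·x^7/(2520·√(π)) + 11·e·x^6/(120·√(π)) - 21·e·x^5/(20·√(π)) - 17·e·x^4/(12·√(π)) - e·x^3/(3·√(π)) + e·x^2/√(π) + 2·e·x/√(π) + erfi(1) + O(x^8).
The coefficient of x^7 is 2111·e/(2520·√(π)).

Final answer: 2111·e/(2520·√(π))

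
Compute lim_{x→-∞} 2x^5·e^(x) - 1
The product is a 0·∞ indeterminate form at x → -∞.
Rewrite the product as 2x^5 / e^(-x) (an ∞/∞ form) and apply L'Hôpital, or use the standard hierarchy e^(|x|) ≫ |x^5| as x → -∞.
The indeterminate product → 0, so the limit = -1.

Final answer: -1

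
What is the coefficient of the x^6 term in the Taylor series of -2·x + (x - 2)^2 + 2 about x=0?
Expand to order 6: -2·x + (x - 2)^2 + 2 = x^2 - 6·x + 6 + O(x^7).
The coefficient of x^6 is 0.

Final answer: 0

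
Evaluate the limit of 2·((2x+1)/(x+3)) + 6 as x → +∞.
Evaluate the dominant behaviour as x → +∞; each term tends to a finite value or vanishes.
Limit = 10.

Final answer: 10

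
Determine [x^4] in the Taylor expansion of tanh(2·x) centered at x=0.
Expand to order 4: tanh(2·x) = -8·x^3/3 + 2·x + O(x^5).
The coefficient of x^4 is 0.

Final answer: 0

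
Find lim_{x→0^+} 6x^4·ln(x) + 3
The product is a 0·∞ indeterminate form at x → 0⁺.
Rewrite the product as 6·ln(x) / x^(-4) and apply L'Hôpital, or use the standard hierarchy x^(-4) ≫ |ln x| as x → 0⁺.
The indeterminate product → 0, so the limit = 3.

Final answer: 3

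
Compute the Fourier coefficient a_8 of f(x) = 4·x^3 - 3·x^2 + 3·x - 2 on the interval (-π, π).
a_8 = (1/π) ∫_{-π}^{π} f(x)·cos(8x) dx.
Evaluate the integral (use parity and integration by parts as needed): a_8 = -3/16.

Final answer: -3/16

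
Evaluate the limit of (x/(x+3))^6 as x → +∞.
As x → +∞: x/(x+3) = 1/(1 + 3/x) → 1, and the 6th power of a limit-1 base also → 1.
Limit = 1.

Final answer: 1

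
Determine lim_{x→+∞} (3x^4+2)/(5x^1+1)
This is an ∞/∞ indeterminate form as x → +∞.
Divide numerator and denominator by x^4 and let the lower-order terms vanish; the numerator's degree 4 exceeds the denominator's degree 1, so the quotient diverges.
Limit = ∞.

Final answer: ∞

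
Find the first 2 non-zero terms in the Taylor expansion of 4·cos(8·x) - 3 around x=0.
1 - 128·x^2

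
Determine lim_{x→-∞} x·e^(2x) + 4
The product is a 0·∞ indeterminate form at x → -∞.
Rewrite the product as x / e^(-2x) (an ∞/∞ form) and apply L'Hôpital, or use the standard hierarchy e^(2|x|) ≫ |x| as x → -∞.
The indeterminate product → 0, so the limit = 4.

Final answer: 4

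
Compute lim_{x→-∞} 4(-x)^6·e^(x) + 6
The product is a 0·∞ indeterminate form at x → -∞.
Rewrite the product as 4(-x)^6 / e^(-x) (an ∞/∞ form) and apply L'Hôpital, or use the standard hierarchy e^(|x|) ≫ |(-x)^6| as x → -∞.
The indeterminate product → 0, so the limit = 6.

Final answer: 6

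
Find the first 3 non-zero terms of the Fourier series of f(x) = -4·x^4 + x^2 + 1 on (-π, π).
(-196 + 32·π^2)·cos(x) + (13 - 8·π^2)·cos(2·x) - 4·π^4/5 + 1 + π^2/3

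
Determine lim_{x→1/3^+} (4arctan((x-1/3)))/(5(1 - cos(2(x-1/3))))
Both numerator and denominator → 0 as x → 1/3^+; this is a 0/0 indeterminate form.
Expand each to leading order near x = 1/3: numerator ~ 4·(x - 1/3), denominator ~ 10·(x - 1/3)^2.
The limit of the ratio is ∞.

Final answer: ∞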